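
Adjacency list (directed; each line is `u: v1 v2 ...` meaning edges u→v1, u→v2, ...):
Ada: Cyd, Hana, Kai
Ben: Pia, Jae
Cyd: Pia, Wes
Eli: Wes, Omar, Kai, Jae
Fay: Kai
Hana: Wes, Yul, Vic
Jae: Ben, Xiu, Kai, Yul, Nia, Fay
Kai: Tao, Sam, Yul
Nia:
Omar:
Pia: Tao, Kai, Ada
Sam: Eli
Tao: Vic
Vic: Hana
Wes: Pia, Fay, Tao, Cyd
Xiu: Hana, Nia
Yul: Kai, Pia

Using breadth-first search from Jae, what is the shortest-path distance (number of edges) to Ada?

3

Level 0: Jae
Level 1: Ben, Fay, Kai, Nia, Xiu, Yul
Level 2: Hana, Pia, Sam, Tao
Level 3: Ada, Eli, Vic, Wes
Level 4: Cyd, Omar
Ada first appears at level 3.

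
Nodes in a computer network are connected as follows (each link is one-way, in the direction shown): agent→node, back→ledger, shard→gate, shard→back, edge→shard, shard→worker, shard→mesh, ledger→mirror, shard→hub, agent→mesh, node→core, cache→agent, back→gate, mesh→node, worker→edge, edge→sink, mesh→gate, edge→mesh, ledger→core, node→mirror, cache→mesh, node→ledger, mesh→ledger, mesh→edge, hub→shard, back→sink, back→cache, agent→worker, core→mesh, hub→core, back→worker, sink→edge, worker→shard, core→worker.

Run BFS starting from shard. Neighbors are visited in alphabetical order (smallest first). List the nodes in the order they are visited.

Visit shard; enqueue back, gate, hub, mesh, worker → queue [back, gate, hub, mesh, worker]
Visit back; enqueue cache, ledger, sink → queue [gate, hub, mesh, worker, cache, ledger, sink]
Visit gate → queue [hub, mesh, worker, cache, ledger, sink]
Visit hub; enqueue core → queue [mesh, worker, cache, ledger, sink, core]
Visit mesh; enqueue edge, node → queue [worker, cache, ledger, sink, core, edge, node]
Visit worker → queue [cache, ledger, sink, core, edge, node]
Visit cache; enqueue agent → queue [ledger, sink, core, edge, node, agent]
Visit ledger; enqueue mirror → queue [sink, core, edge, node, agent, mirror]
Visit sink → queue [core, edge, node, agent, mirror]
Visit core → queue [edge, node, agent, mirror]
Visit edge → queue [node, agent, mirror]
Visit node → queue [agent, mirror]
Visit agent → queue [mirror]
Visit mirror → queue []

shard, back, gate, hub, mesh, worker, cache, ledger, sink, core, edge, node, agent, mirror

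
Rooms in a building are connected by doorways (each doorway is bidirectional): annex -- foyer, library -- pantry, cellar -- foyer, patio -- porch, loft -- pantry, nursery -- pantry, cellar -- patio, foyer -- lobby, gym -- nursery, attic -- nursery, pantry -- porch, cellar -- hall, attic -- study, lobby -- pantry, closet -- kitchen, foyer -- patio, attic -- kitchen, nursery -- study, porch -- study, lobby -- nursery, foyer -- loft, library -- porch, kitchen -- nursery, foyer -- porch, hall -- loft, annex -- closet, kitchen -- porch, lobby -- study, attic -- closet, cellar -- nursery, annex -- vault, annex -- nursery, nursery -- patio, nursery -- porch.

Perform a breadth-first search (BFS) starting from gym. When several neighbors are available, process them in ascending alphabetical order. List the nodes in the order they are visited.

gym nursery annex attic cellar kitchen lobby pantry patio porch study closet foyer vault hall library loft

Visit gym; enqueue nursery → queue [nursery]
Visit nursery; enqueue annex, attic, cellar, kitchen, lobby, pantry, patio, porch, study → queue [annex, attic, cellar, kitchen, lobby, pantry, patio, porch, study]
Visit annex; enqueue closet, foyer, vault → queue [attic, cellar, kitchen, lobby, pantry, patio, porch, study, closet, foyer, vault]
Visit attic → queue [cellar, kitchen, lobby, pantry, patio, porch, study, closet, foyer, vault]
Visit cellar; enqueue hall → queue [kitchen, lobby, pantry, patio, porch, study, closet, foyer, vault, hall]
Visit kitchen → queue [lobby, pantry, patio, porch, study, closet, foyer, vault, hall]
Visit lobby → queue [pantry, patio, porch, study, closet, foyer, vault, hall]
Visit pantry; enqueue library, loft → queue [patio, porch, study, closet, foyer, vault, hall, library, loft]
Visit patio → queue [porch, study, closet, foyer, vault, hall, library, loft]
Visit porch → queue [study, closet, foyer, vault, hall, library, loft]
Visit study → queue [closet, foyer, vault, hall, library, loft]
Visit closet → queue [foyer, vault, hall, library, loft]
Visit foyer → queue [vault, hall, library, loft]
Visit vault → queue [hall, library, loft]
Visit hall → queue [library, loft]
Visit library → queue [loft]
Visit loft → queue []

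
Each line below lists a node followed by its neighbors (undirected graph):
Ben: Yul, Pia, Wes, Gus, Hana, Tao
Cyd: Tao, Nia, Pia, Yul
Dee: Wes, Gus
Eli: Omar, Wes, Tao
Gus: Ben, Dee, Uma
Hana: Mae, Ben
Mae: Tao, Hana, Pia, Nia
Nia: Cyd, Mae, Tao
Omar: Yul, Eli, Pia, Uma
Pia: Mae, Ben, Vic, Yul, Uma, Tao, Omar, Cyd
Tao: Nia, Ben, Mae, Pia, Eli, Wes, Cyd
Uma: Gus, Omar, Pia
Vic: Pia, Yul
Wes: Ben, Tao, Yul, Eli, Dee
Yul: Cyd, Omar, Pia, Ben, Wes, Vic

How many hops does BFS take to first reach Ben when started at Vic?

Level 0: Vic
Level 1: Pia, Yul
Level 2: Ben, Cyd, Mae, Omar, Tao, Uma, Wes
Level 3: Dee, Eli, Gus, Hana, Nia
Ben first appears at level 2.

2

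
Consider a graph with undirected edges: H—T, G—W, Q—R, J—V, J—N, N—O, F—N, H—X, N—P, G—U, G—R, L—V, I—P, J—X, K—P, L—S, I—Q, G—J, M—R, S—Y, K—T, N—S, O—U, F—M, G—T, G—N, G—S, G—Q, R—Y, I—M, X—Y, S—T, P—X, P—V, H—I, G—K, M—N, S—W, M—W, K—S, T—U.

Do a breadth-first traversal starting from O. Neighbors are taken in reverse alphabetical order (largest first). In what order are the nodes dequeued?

Visit O; enqueue U, N → queue [U, N]
Visit U; enqueue T, G → queue [N, T, G]
Visit N; enqueue S, P, M, J, F → queue [T, G, S, P, M, J, F]
Visit T; enqueue K, H → queue [G, S, P, M, J, F, K, H]
Visit G; enqueue W, R, Q → queue [S, P, M, J, F, K, H, W, R, Q]
Visit S; enqueue Y, L → queue [P, M, J, F, K, H, W, R, Q, Y, L]
Visit P; enqueue X, V, I → queue [M, J, F, K, H, W, R, Q, Y, L, X, V, I]
Visit M → queue [J, F, K, H, W, R, Q, Y, L, X, V, I]
Visit J → queue [F, K, H, W, R, Q, Y, L, X, V, I]
Visit F → queue [K, H, W, R, Q, Y, L, X, V, I]
Visit K → queue [H, W, R, Q, Y, L, X, V, I]
Visit H → queue [W, R, Q, Y, L, X, V, I]
Visit W → queue [R, Q, Y, L, X, V, I]
Visit R → queue [Q, Y, L, X, V, I]
Visit Q → queue [Y, L, X, V, I]
Visit Y → queue [L, X, V, I]
Visit L → queue [X, V, I]
Visit X → queue [V, I]
Visit V → queue [I]
Visit I → queue []

O -> U -> N -> T -> G -> S -> P -> M -> J -> F -> K -> H -> W -> R -> Q -> Y -> L -> X -> V -> I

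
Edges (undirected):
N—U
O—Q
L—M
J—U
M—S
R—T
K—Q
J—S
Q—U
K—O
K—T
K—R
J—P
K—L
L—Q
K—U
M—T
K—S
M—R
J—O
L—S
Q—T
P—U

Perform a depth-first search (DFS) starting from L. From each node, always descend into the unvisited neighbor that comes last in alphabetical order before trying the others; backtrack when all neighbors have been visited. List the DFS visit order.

Visit L
L → S
S → M
M → T
T → R
R → K
K → U
U → Q
Q → O
O → J
J → P
U → N

L, S, M, T, R, K, U, Q, O, J, P, N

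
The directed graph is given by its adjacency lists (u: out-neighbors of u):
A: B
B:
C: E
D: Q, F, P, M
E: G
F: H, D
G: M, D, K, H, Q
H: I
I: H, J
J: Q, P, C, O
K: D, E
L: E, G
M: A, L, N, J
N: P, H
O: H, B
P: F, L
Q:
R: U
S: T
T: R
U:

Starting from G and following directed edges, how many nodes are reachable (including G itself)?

BFS from G visits: G, M, D, K, H, Q, A, L, N, J, F, P, E, I, B, C, O
Reachable nodes: 17 of 21 total.

17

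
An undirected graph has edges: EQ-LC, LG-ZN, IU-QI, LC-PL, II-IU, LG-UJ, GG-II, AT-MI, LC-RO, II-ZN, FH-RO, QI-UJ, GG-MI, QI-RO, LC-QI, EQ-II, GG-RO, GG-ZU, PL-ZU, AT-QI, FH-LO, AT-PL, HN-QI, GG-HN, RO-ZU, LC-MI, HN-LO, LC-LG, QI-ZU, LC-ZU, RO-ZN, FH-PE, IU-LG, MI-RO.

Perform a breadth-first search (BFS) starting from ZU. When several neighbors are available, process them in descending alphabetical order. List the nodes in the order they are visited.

Visit ZU; enqueue RO, QI, PL, LC, GG → queue [RO, QI, PL, LC, GG]
Visit RO; enqueue ZN, MI, FH → queue [QI, PL, LC, GG, ZN, MI, FH]
Visit QI; enqueue UJ, IU, HN, AT → queue [PL, LC, GG, ZN, MI, FH, UJ, IU, HN, AT]
Visit PL → queue [LC, GG, ZN, MI, FH, UJ, IU, HN, AT]
Visit LC; enqueue LG, EQ → queue [GG, ZN, MI, FH, UJ, IU, HN, AT, LG, EQ]
Visit GG; enqueue II → queue [ZN, MI, FH, UJ, IU, HN, AT, LG, EQ, II]
Visit ZN → queue [MI, FH, UJ, IU, HN, AT, LG, EQ, II]
Visit MI → queue [FH, UJ, IU, HN, AT, LG, EQ, II]
Visit FH; enqueue PE, LO → queue [UJ, IU, HN, AT, LG, EQ, II, PE, LO]
Visit UJ → queue [IU, HN, AT, LG, EQ, II, PE, LO]
Visit IU → queue [HN, AT, LG, EQ, II, PE, LO]
Visit HN → queue [AT, LG, EQ, II, PE, LO]
Visit AT → queue [LG, EQ, II, PE, LO]
Visit LG → queue [EQ, II, PE, LO]
Visit EQ → queue [II, PE, LO]
Visit II → queue [PE, LO]
Visit PE → queue [LO]
Visit LO → queue []

ZU → RO → QI → PL → LC → GG → ZN → MI → FH → UJ → IU → HN → AT → LG → EQ → II → PE → LO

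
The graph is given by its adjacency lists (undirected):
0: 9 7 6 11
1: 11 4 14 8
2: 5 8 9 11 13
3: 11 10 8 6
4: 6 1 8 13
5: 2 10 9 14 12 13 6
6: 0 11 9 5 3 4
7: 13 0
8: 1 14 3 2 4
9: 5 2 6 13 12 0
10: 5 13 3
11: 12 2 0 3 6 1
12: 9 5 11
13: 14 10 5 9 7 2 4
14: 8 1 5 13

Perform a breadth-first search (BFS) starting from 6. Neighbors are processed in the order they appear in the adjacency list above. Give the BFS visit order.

Visit 6; enqueue 0, 11, 9, 5, 3, 4 → queue [0, 11, 9, 5, 3, 4]
Visit 0; enqueue 7 → queue [11, 9, 5, 3, 4, 7]
Visit 11; enqueue 12, 2, 1 → queue [9, 5, 3, 4, 7, 12, 2, 1]
Visit 9; enqueue 13 → queue [5, 3, 4, 7, 12, 2, 1, 13]
Visit 5; enqueue 10, 14 → queue [3, 4, 7, 12, 2, 1, 13, 10, 14]
Visit 3; enqueue 8 → queue [4, 7, 12, 2, 1, 13, 10, 14, 8]
Visit 4 → queue [7, 12, 2, 1, 13, 10, 14, 8]
Visit 7 → queue [12, 2, 1, 13, 10, 14, 8]
Visit 12 → queue [2, 1, 13, 10, 14, 8]
Visit 2 → queue [1, 13, 10, 14, 8]
Visit 1 → queue [13, 10, 14, 8]
Visit 13 → queue [10, 14, 8]
Visit 10 → queue [14, 8]
Visit 14 → queue [8]
Visit 8 → queue []

6 0 11 9 5 3 4 7 12 2 1 13 10 14 8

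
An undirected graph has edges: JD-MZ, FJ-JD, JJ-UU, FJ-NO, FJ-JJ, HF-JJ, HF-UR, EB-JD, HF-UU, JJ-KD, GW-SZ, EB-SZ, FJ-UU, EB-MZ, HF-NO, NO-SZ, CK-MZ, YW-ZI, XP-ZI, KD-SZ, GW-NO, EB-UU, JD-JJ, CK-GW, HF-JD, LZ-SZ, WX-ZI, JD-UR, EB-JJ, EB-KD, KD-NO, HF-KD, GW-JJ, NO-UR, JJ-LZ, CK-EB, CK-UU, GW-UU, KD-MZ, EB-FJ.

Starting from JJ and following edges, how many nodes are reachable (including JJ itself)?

14

BFS from JJ visits: JJ, EB, FJ, GW, HF, JD, KD, LZ, UU, CK, MZ, SZ, NO, UR
Reachable nodes: 14 of 18 total.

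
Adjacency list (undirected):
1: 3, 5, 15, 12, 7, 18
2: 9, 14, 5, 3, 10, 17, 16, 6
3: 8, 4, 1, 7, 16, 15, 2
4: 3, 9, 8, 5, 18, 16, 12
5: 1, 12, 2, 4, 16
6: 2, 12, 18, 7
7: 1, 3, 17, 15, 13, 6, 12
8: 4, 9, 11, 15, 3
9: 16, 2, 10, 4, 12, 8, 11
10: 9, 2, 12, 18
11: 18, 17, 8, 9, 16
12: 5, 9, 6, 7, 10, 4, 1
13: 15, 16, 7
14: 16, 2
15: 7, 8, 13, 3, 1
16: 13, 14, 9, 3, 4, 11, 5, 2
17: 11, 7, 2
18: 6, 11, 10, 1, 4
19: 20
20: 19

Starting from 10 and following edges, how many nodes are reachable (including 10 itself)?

18

BFS from 10 visits: 10, 9, 2, 12, 18, 16, 4, 8, 11, 14, 5, 3, 17, 6, 7, 1, 13, 15
Reachable nodes: 18 of 20 total.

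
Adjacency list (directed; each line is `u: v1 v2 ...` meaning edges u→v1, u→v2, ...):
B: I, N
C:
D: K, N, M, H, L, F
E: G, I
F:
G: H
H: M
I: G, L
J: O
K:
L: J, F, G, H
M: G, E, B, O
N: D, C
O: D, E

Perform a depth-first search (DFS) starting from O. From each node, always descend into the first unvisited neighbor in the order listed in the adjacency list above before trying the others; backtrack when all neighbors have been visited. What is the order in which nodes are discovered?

Visit O
O → D
D → K
D → N
N → C
D → M
M → G
G → H
M → E
E → I
I → L
L → J
L → F
M → B

O → D → K → N → C → M → G → H → E → I → L → J → F → B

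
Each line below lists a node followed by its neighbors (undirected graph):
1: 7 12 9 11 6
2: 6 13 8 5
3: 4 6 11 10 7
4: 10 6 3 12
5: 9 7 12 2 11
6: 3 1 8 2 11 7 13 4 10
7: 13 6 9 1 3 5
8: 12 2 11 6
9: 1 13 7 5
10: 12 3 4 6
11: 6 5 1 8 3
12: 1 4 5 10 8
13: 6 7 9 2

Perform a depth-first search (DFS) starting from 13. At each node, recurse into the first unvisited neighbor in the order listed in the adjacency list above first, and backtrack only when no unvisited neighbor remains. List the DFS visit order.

13, 6, 3, 4, 10, 12, 1, 7, 9, 5, 2, 8, 11

Visit 13
13 → 6
6 → 3
3 → 4
4 → 10
10 → 12
12 → 1
1 → 7
7 → 9
9 → 5
5 → 2
2 → 8
8 → 11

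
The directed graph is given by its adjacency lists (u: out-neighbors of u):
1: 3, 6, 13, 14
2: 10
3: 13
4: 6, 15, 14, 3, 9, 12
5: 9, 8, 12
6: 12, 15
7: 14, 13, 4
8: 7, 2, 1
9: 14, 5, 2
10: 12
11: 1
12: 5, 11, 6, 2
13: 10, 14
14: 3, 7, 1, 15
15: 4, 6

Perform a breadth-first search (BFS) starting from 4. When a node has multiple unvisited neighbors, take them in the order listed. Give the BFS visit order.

4, 6, 15, 14, 3, 9, 12, 7, 1, 13, 5, 2, 11, 10, 8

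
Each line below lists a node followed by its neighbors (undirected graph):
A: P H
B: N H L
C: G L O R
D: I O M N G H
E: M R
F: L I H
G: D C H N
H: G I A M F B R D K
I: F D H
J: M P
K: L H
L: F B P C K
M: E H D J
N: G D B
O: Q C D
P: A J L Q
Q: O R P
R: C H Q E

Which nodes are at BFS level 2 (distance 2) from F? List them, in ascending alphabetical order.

A, B, C, D, G, K, M, P, R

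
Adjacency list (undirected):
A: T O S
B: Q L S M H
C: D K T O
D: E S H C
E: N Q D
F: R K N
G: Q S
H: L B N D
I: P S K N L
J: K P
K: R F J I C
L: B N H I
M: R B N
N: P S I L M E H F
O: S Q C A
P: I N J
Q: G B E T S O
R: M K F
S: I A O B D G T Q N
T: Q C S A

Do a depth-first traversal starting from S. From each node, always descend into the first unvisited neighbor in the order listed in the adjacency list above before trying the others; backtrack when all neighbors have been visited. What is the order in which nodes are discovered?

Visit S
S → I
I → P
P → N
N → L
L → B
B → Q
Q → G
Q → E
E → D
D → H
D → C
C → K
K → R
R → M
R → F
K → J
C → T
T → A
A → O

S -> I -> P -> N -> L -> B -> Q -> G -> E -> D -> H -> C -> K -> R -> M -> F -> J -> T -> A -> O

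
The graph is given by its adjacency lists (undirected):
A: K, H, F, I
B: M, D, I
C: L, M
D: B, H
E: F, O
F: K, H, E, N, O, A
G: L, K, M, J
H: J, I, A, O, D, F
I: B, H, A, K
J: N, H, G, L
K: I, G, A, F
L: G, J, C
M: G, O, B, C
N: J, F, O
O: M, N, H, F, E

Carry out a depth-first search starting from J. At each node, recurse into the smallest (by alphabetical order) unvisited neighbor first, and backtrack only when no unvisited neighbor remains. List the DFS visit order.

Visit J
J → G
G → K
K → A
A → F
F → E
E → O
O → H
H → D
D → B
B → I
B → M
M → C
C → L
O → N

J -> G -> K -> A -> F -> E -> O -> H -> D -> B -> I -> M -> C -> L -> N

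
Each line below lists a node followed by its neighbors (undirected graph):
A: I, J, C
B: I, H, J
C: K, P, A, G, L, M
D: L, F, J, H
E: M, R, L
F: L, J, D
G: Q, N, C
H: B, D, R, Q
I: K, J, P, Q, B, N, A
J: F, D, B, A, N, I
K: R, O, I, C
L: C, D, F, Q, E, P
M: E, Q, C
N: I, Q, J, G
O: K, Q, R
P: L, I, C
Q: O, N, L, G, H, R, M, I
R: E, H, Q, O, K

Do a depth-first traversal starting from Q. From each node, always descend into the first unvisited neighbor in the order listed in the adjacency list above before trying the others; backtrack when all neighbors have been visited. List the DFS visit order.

Q, O, K, R, E, M, C, P, L, D, F, J, B, I, N, G, A, H

Visit Q
Q → O
O → K
K → R
R → E
E → M
M → C
C → P
P → L
L → D
D → F
F → J
J → B
B → I
I → N
N → G
I → A
B → H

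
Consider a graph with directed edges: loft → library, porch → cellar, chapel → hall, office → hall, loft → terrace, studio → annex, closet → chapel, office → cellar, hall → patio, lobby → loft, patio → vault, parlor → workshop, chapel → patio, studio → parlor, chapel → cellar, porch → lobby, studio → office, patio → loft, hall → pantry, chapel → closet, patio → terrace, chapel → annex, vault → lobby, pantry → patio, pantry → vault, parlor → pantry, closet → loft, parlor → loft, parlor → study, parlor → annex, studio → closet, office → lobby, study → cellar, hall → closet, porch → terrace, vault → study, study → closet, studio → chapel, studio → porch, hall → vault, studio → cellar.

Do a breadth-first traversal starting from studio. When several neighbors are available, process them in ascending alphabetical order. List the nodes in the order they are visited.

studio, annex, cellar, chapel, closet, office, parlor, porch, hall, patio, loft, lobby, pantry, study, workshop, terrace, vault, library

Visit studio; enqueue annex, cellar, chapel, closet, office, parlor, porch → queue [annex, cellar, chapel, closet, office, parlor, porch]
Visit annex → queue [cellar, chapel, closet, office, parlor, porch]
Visit cellar → queue [chapel, closet, office, parlor, porch]
Visit chapel; enqueue hall, patio → queue [closet, office, parlor, porch, hall, patio]
Visit closet; enqueue loft → queue [office, parlor, porch, hall, patio, loft]
Visit office; enqueue lobby → queue [parlor, porch, hall, patio, loft, lobby]
Visit parlor; enqueue pantry, study, workshop → queue [porch, hall, patio, loft, lobby, pantry, study, workshop]
Visit porch; enqueue terrace → queue [hall, patio, loft, lobby, pantry, study, workshop, terrace]
Visit hall; enqueue vault → queue [patio, loft, lobby, pantry, study, workshop, terrace, vault]
Visit patio → queue [loft, lobby, pantry, study, workshop, terrace, vault]
Visit loft; enqueue library → queue [lobby, pantry, study, workshop, terrace, vault, library]
Visit lobby → queue [pantry, study, workshop, terrace, vault, library]
Visit pantry → queue [study, workshop, terrace, vault, library]
Visit study → queue [workshop, terrace, vault, library]
Visit workshop → queue [terrace, vault, library]
Visit terrace → queue [vault, library]
Visit vault → queue [library]
Visit library → queue []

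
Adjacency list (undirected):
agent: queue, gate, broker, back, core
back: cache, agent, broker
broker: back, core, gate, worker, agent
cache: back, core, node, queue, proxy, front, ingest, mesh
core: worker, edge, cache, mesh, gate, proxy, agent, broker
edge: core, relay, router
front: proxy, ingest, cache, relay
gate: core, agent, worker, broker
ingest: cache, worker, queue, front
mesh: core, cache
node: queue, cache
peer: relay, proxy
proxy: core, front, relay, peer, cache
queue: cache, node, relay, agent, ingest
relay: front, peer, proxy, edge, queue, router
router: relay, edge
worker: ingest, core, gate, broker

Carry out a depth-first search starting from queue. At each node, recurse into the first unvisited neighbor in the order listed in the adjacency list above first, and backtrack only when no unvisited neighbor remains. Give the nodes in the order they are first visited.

Visit queue
queue → cache
cache → back
back → agent
agent → gate
gate → core
core → worker
worker → ingest
ingest → front
front → proxy
proxy → relay
relay → peer
relay → edge
edge → router
worker → broker
core → mesh
cache → node

queue -> cache -> back -> agent -> gate -> core -> worker -> ingest -> front -> proxy -> relay -> peer -> edge -> router -> broker -> mesh -> node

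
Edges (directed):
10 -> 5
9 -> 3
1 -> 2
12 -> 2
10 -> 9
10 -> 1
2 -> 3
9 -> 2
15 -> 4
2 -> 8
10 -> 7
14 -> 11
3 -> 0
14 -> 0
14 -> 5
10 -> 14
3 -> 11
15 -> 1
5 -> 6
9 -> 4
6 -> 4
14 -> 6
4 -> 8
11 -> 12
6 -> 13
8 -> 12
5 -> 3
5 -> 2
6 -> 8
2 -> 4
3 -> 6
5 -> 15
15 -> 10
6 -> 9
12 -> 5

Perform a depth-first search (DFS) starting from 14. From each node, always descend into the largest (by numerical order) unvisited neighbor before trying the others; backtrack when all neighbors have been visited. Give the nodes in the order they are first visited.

14, 11, 12, 5, 15, 10, 9, 4, 8, 3, 6, 13, 0, 2, 7, 1

Visit 14
14 → 11
11 → 12
12 → 5
5 → 15
15 → 10
10 → 9
9 → 4
4 → 8
9 → 3
3 → 6
6 → 13
3 → 0
9 → 2
10 → 7
10 → 1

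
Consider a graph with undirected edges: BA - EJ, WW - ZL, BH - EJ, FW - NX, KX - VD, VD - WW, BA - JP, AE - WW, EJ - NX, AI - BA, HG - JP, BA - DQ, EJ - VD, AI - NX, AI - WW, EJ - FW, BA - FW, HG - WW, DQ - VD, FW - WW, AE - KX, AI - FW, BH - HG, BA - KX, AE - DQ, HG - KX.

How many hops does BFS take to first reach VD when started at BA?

Level 0: BA
Level 1: AI, DQ, EJ, FW, JP, KX
Level 2: AE, BH, HG, NX, VD, WW
Level 3: ZL
VD first appears at level 2.

2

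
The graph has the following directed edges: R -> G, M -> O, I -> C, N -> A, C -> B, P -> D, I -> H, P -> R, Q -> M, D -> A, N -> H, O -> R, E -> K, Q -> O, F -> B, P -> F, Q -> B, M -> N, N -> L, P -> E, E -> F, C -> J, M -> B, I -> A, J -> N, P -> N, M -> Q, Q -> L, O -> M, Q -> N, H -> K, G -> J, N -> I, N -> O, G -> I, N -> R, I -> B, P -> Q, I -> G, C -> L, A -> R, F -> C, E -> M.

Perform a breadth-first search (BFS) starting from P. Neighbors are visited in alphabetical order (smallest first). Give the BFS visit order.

P, D, E, F, N, Q, R, A, K, M, B, C, H, I, L, O, G, J

Visit P; enqueue D, E, F, N, Q, R → queue [D, E, F, N, Q, R]
Visit D; enqueue A → queue [E, F, N, Q, R, A]
Visit E; enqueue K, M → queue [F, N, Q, R, A, K, M]
Visit F; enqueue B, C → queue [N, Q, R, A, K, M, B, C]
Visit N; enqueue H, I, L, O → queue [Q, R, A, K, M, B, C, H, I, L, O]
Visit Q → queue [R, A, K, M, B, C, H, I, L, O]
Visit R; enqueue G → queue [A, K, M, B, C, H, I, L, O, G]
Visit A → queue [K, M, B, C, H, I, L, O, G]
Visit K → queue [M, B, C, H, I, L, O, G]
Visit M → queue [B, C, H, I, L, O, G]
Visit B → queue [C, H, I, L, O, G]
Visit C; enqueue J → queue [H, I, L, O, G, J]
Visit H → queue [I, L, O, G, J]
Visit I → queue [L, O, G, J]
Visit L → queue [O, G, J]
Visit O → queue [G, J]
Visit G → queue [J]
Visit J → queue []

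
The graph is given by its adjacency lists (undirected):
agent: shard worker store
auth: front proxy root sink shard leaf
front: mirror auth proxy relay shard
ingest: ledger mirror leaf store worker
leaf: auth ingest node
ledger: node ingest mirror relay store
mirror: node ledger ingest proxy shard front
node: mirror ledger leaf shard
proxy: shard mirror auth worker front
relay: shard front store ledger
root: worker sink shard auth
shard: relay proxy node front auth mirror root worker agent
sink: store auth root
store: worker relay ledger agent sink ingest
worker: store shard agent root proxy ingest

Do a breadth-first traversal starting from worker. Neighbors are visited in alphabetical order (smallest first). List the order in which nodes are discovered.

worker, agent, ingest, proxy, root, shard, store, leaf, ledger, mirror, auth, front, sink, node, relay

Visit worker; enqueue agent, ingest, proxy, root, shard, store → queue [agent, ingest, proxy, root, shard, store]
Visit agent → queue [ingest, proxy, root, shard, store]
Visit ingest; enqueue leaf, ledger, mirror → queue [proxy, root, shard, store, leaf, ledger, mirror]
Visit proxy; enqueue auth, front → queue [root, shard, store, leaf, ledger, mirror, auth, front]
Visit root; enqueue sink → queue [shard, store, leaf, ledger, mirror, auth, front, sink]
Visit shard; enqueue node, relay → queue [store, leaf, ledger, mirror, auth, front, sink, node, relay]
Visit store → queue [leaf, ledger, mirror, auth, front, sink, node, relay]
Visit leaf → queue [ledger, mirror, auth, front, sink, node, relay]
Visit ledger → queue [mirror, auth, front, sink, node, relay]
Visit mirror → queue [auth, front, sink, node, relay]
Visit auth → queue [front, sink, node, relay]
Visit front → queue [sink, node, relay]
Visit sink → queue [node, relay]
Visit node → queue [relay]
Visit relay → queue []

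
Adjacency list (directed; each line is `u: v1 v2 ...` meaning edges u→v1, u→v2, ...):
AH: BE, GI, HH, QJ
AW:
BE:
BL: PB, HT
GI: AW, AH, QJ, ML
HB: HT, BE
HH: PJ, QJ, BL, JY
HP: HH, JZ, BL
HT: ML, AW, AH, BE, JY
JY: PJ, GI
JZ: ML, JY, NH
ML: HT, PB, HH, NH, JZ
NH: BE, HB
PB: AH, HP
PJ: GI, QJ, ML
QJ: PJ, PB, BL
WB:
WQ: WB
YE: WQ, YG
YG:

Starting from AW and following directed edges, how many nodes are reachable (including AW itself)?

BFS from AW visits: AW
Reachable nodes: 1 of 20 total.

1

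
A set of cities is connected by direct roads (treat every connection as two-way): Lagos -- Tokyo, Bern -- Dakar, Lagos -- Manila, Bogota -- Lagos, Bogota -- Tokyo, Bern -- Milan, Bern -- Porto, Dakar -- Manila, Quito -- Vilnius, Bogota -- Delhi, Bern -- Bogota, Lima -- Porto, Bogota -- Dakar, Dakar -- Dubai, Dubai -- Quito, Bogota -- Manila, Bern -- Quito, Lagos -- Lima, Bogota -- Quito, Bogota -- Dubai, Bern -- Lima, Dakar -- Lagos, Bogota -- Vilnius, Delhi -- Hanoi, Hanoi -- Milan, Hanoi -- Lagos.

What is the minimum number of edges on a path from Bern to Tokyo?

2

Level 0: Bern
Level 1: Bogota, Dakar, Lima, Milan, Porto, Quito
Level 2: Delhi, Dubai, Hanoi, Lagos, Manila, Tokyo, Vilnius
Tokyo first appears at level 2.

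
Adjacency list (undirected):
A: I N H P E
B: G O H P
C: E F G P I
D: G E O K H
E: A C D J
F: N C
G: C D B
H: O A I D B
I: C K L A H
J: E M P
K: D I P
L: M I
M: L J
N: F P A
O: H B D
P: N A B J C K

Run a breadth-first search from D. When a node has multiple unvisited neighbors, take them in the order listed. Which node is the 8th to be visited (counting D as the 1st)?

Visit D; enqueue G, E, O, K, H → queue [G, E, O, K, H]
Visit G; enqueue C, B → queue [E, O, K, H, C, B]
Visit E; enqueue A, J → queue [O, K, H, C, B, A, J]
Visit O → queue [K, H, C, B, A, J]
Visit K; enqueue I, P → queue [H, C, B, A, J, I, P]
Visit H → queue [C, B, A, J, I, P]
Visit C; enqueue F → queue [B, A, J, I, P, F]
Visit B → queue [A, J, I, P, F]
Visit A; enqueue N → queue [J, I, P, F, N]
Visit J; enqueue M → queue [I, P, F, N, M]
Visit I; enqueue L → queue [P, F, N, M, L]
Visit P → queue [F, N, M, L]
Visit F → queue [N, M, L]
Visit N → queue [M, L]
Visit M → queue [L]
Visit L → queue []

Visit order: D, G, E, O, K, H, C, B, A, J, I, P, F, N, M, L

B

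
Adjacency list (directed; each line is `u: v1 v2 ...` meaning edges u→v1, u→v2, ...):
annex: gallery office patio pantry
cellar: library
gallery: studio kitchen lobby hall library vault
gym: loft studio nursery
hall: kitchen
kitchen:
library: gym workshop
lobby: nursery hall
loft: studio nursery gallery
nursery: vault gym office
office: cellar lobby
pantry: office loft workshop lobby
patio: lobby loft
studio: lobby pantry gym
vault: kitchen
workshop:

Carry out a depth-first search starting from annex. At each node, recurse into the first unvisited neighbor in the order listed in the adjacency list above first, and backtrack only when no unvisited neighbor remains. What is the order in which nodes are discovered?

annex, gallery, studio, lobby, nursery, vault, kitchen, gym, loft, office, cellar, library, workshop, hall, pantry, patio

Visit annex
annex → gallery
gallery → studio
studio → lobby
lobby → nursery
nursery → vault
vault → kitchen
nursery → gym
gym → loft
nursery → office
office → cellar
cellar → library
library → workshop
lobby → hall
studio → pantry
annex → patio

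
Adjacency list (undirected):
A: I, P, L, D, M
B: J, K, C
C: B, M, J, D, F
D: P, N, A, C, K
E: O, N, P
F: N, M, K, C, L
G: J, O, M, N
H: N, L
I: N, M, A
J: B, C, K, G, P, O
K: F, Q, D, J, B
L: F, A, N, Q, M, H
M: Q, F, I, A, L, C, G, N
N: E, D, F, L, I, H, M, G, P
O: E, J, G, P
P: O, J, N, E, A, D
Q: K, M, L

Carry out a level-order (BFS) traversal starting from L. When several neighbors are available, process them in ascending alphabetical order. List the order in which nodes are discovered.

L, A, F, H, M, N, Q, D, I, P, C, K, G, E, J, O, B

Visit L; enqueue A, F, H, M, N, Q → queue [A, F, H, M, N, Q]
Visit A; enqueue D, I, P → queue [F, H, M, N, Q, D, I, P]
Visit F; enqueue C, K → queue [H, M, N, Q, D, I, P, C, K]
Visit H → queue [M, N, Q, D, I, P, C, K]
Visit M; enqueue G → queue [N, Q, D, I, P, C, K, G]
Visit N; enqueue E → queue [Q, D, I, P, C, K, G, E]
Visit Q → queue [D, I, P, C, K, G, E]
Visit D → queue [I, P, C, K, G, E]
Visit I → queue [P, C, K, G, E]
Visit P; enqueue J, O → queue [C, K, G, E, J, O]
Visit C; enqueue B → queue [K, G, E, J, O, B]
Visit K → queue [G, E, J, O, B]
Visit G → queue [E, J, O, B]
Visit E → queue [J, O, B]
Visit J → queue [O, B]
Visit O → queue [B]
Visit B → queue []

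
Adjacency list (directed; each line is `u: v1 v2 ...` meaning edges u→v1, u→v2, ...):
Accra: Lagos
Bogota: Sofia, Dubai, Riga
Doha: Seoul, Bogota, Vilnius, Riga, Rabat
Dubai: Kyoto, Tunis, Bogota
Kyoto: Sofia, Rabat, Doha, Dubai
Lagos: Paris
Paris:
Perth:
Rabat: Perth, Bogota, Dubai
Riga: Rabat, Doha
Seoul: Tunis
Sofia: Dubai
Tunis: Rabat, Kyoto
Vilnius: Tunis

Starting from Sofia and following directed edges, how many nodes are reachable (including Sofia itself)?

BFS from Sofia visits: Sofia, Dubai, Kyoto, Tunis, Bogota, Rabat, Doha, Riga, Perth, Seoul, Vilnius
Reachable nodes: 11 of 14 total.

11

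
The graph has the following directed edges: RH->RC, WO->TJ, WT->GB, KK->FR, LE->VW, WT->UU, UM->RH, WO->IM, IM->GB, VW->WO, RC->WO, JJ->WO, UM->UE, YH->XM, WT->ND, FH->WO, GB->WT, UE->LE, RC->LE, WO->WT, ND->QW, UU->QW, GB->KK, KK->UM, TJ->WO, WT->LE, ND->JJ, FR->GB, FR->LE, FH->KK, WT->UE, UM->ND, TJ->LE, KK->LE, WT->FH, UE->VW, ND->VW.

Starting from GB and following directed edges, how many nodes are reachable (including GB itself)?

BFS from GB visits: GB, KK, WT, FR, LE, UM, FH, ND, UE, UU, VW, RH, WO, JJ, QW, RC, IM, TJ
Reachable nodes: 18 of 20 total.

18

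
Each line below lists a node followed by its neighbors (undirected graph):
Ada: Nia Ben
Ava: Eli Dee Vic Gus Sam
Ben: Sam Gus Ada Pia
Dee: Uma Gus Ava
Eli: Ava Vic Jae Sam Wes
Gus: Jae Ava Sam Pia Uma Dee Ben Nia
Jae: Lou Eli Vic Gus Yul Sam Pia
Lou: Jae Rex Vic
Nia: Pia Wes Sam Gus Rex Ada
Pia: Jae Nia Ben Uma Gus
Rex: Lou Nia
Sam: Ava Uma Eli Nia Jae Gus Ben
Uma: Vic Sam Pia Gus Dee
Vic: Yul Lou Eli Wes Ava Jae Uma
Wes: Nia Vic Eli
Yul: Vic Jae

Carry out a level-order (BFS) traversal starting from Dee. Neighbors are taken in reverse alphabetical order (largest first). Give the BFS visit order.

Visit Dee; enqueue Uma, Gus, Ava → queue [Uma, Gus, Ava]
Visit Uma; enqueue Vic, Sam, Pia → queue [Gus, Ava, Vic, Sam, Pia]
Visit Gus; enqueue Nia, Jae, Ben → queue [Ava, Vic, Sam, Pia, Nia, Jae, Ben]
Visit Ava; enqueue Eli → queue [Vic, Sam, Pia, Nia, Jae, Ben, Eli]
Visit Vic; enqueue Yul, Wes, Lou → queue [Sam, Pia, Nia, Jae, Ben, Eli, Yul, Wes, Lou]
Visit Sam → queue [Pia, Nia, Jae, Ben, Eli, Yul, Wes, Lou]
Visit Pia → queue [Nia, Jae, Ben, Eli, Yul, Wes, Lou]
Visit Nia; enqueue Rex, Ada → queue [Jae, Ben, Eli, Yul, Wes, Lou, Rex, Ada]
Visit Jae → queue [Ben, Eli, Yul, Wes, Lou, Rex, Ada]
Visit Ben → queue [Eli, Yul, Wes, Lou, Rex, Ada]
Visit Eli → queue [Yul, Wes, Lou, Rex, Ada]
Visit Yul → queue [Wes, Lou, Rex, Ada]
Visit Wes → queue [Lou, Rex, Ada]
Visit Lou → queue [Rex, Ada]
Visit Rex → queue [Ada]
Visit Ada → queue []

Dee -> Uma -> Gus -> Ava -> Vic -> Sam -> Pia -> Nia -> Jae -> Ben -> Eli -> Yul -> Wes -> Lou -> Rex -> Ada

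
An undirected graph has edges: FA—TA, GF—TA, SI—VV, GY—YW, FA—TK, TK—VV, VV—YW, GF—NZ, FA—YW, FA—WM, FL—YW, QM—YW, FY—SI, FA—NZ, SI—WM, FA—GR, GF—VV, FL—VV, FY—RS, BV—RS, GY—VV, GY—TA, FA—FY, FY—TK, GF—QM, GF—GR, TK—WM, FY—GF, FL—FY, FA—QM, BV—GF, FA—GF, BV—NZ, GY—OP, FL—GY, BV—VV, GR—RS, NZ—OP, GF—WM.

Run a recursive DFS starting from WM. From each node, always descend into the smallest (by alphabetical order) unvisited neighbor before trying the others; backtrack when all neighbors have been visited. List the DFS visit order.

Visit WM
WM → FA
FA → FY
FY → FL
FL → GY
GY → OP
OP → NZ
NZ → BV
BV → GF
GF → GR
GR → RS
GF → QM
QM → YW
YW → VV
VV → SI
VV → TK
GF → TA

WM -> FA -> FY -> FL -> GY -> OP -> NZ -> BV -> GF -> GR -> RS -> QM -> YW -> VV -> SI -> TK -> TA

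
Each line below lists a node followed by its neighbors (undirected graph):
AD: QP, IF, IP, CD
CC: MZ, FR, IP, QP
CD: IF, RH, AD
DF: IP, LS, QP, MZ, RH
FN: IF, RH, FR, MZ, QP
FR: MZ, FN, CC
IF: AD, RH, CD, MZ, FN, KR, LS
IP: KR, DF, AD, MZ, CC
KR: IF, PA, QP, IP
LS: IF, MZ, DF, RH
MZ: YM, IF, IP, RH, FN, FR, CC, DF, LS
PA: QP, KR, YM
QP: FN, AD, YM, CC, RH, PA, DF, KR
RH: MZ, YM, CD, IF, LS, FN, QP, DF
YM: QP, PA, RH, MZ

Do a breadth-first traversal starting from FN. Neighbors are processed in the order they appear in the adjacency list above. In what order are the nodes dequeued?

Visit FN; enqueue IF, RH, FR, MZ, QP → queue [IF, RH, FR, MZ, QP]
Visit IF; enqueue AD, CD, KR, LS → queue [RH, FR, MZ, QP, AD, CD, KR, LS]
Visit RH; enqueue YM, DF → queue [FR, MZ, QP, AD, CD, KR, LS, YM, DF]
Visit FR; enqueue CC → queue [MZ, QP, AD, CD, KR, LS, YM, DF, CC]
Visit MZ; enqueue IP → queue [QP, AD, CD, KR, LS, YM, DF, CC, IP]
Visit QP; enqueue PA → queue [AD, CD, KR, LS, YM, DF, CC, IP, PA]
Visit AD → queue [CD, KR, LS, YM, DF, CC, IP, PA]
Visit CD → queue [KR, LS, YM, DF, CC, IP, PA]
Visit KR → queue [LS, YM, DF, CC, IP, PA]
Visit LS → queue [YM, DF, CC, IP, PA]
Visit YM → queue [DF, CC, IP, PA]
Visit DF → queue [CC, IP, PA]
Visit CC → queue [IP, PA]
Visit IP → queue [PA]
Visit PA → queue []

FN, IF, RH, FR, MZ, QP, AD, CD, KR, LS, YM, DF, CC, IP, PA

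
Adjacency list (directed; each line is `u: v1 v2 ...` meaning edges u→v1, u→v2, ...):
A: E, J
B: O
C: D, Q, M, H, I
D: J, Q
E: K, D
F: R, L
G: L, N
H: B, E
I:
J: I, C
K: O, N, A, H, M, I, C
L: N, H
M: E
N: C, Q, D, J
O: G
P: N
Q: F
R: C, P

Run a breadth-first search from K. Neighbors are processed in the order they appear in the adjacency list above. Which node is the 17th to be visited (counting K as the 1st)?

R

Visit K; enqueue O, N, A, H, M, I, C → queue [O, N, A, H, M, I, C]
Visit O; enqueue G → queue [N, A, H, M, I, C, G]
Visit N; enqueue Q, D, J → queue [A, H, M, I, C, G, Q, D, J]
Visit A; enqueue E → queue [H, M, I, C, G, Q, D, J, E]
Visit H; enqueue B → queue [M, I, C, G, Q, D, J, E, B]
Visit M → queue [I, C, G, Q, D, J, E, B]
Visit I → queue [C, G, Q, D, J, E, B]
Visit C → queue [G, Q, D, J, E, B]
Visit G; enqueue L → queue [Q, D, J, E, B, L]
Visit Q; enqueue F → queue [D, J, E, B, L, F]
Visit D → queue [J, E, B, L, F]
Visit J → queue [E, B, L, F]
Visit E → queue [B, L, F]
Visit B → queue [L, F]
Visit L → queue [F]
Visit F; enqueue R → queue [R]
Visit R; enqueue P → queue [P]
Visit P → queue []

Visit order: K, O, N, A, H, M, I, C, G, Q, D, J, E, B, L, F, R, P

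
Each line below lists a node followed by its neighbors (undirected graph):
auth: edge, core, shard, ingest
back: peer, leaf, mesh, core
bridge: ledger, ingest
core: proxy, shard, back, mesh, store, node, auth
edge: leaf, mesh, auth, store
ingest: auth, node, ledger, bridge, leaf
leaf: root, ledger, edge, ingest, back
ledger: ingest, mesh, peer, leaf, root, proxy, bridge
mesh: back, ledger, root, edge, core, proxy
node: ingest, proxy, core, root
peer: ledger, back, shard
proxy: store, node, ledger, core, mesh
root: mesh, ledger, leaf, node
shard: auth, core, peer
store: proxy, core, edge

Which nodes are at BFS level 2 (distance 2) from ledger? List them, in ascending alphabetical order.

Level 0: ledger
Level 1: bridge, ingest, leaf, mesh, peer, proxy, root
Level 2: auth, back, core, edge, node, shard, store

auth, back, core, edge, node, shard, store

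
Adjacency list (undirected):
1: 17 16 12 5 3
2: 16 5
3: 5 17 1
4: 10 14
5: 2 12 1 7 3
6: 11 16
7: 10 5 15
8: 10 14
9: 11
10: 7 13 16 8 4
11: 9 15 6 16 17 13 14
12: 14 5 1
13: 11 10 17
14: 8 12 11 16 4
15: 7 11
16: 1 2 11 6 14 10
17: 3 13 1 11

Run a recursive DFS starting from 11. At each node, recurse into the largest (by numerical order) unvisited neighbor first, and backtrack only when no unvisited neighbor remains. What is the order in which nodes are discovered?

11 -> 17 -> 13 -> 10 -> 16 -> 14 -> 12 -> 5 -> 7 -> 15 -> 3 -> 1 -> 2 -> 8 -> 4 -> 6 -> 9

Visit 11
11 → 17
17 → 13
13 → 10
10 → 16
16 → 14
14 → 12
12 → 5
5 → 7
7 → 15
5 → 3
3 → 1
5 → 2
14 → 8
14 → 4
16 → 6
11 → 9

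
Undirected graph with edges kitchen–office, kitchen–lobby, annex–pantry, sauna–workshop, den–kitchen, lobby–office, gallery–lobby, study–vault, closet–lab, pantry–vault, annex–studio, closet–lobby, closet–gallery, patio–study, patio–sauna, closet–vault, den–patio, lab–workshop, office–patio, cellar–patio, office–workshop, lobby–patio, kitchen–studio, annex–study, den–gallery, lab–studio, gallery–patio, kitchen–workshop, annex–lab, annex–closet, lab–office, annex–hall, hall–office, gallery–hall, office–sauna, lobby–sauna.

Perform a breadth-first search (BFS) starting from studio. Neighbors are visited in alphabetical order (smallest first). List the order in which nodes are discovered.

studio, annex, kitchen, lab, closet, hall, pantry, study, den, lobby, office, workshop, gallery, vault, patio, sauna, cellar

Visit studio; enqueue annex, kitchen, lab → queue [annex, kitchen, lab]
Visit annex; enqueue closet, hall, pantry, study → queue [kitchen, lab, closet, hall, pantry, study]
Visit kitchen; enqueue den, lobby, office, workshop → queue [lab, closet, hall, pantry, study, den, lobby, office, workshop]
Visit lab → queue [closet, hall, pantry, study, den, lobby, office, workshop]
Visit closet; enqueue gallery, vault → queue [hall, pantry, study, den, lobby, office, workshop, gallery, vault]
Visit hall → queue [pantry, study, den, lobby, office, workshop, gallery, vault]
Visit pantry → queue [study, den, lobby, office, workshop, gallery, vault]
Visit study; enqueue patio → queue [den, lobby, office, workshop, gallery, vault, patio]
Visit den → queue [lobby, office, workshop, gallery, vault, patio]
Visit lobby; enqueue sauna → queue [office, workshop, gallery, vault, patio, sauna]
Visit office → queue [workshop, gallery, vault, patio, sauna]
Visit workshop → queue [gallery, vault, patio, sauna]
Visit gallery → queue [vault, patio, sauna]
Visit vault → queue [patio, sauna]
Visit patio; enqueue cellar → queue [sauna, cellar]
Visit sauna → queue [cellar]
Visit cellar → queue []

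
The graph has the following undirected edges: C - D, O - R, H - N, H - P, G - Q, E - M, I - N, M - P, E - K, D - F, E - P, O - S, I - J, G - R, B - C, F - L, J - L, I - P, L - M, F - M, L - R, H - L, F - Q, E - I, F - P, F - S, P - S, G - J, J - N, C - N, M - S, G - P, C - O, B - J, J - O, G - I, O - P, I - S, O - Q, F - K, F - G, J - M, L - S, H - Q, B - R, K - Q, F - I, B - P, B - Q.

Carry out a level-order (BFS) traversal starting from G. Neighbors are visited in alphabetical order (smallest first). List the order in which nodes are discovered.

Visit G; enqueue F, I, J, P, Q, R → queue [F, I, J, P, Q, R]
Visit F; enqueue D, K, L, M, S → queue [I, J, P, Q, R, D, K, L, M, S]
Visit I; enqueue E, N → queue [J, P, Q, R, D, K, L, M, S, E, N]
Visit J; enqueue B, O → queue [P, Q, R, D, K, L, M, S, E, N, B, O]
Visit P; enqueue H → queue [Q, R, D, K, L, M, S, E, N, B, O, H]
Visit Q → queue [R, D, K, L, M, S, E, N, B, O, H]
Visit R → queue [D, K, L, M, S, E, N, B, O, H]
Visit D; enqueue C → queue [K, L, M, S, E, N, B, O, H, C]
Visit K → queue [L, M, S, E, N, B, O, H, C]
Visit L → queue [M, S, E, N, B, O, H, C]
Visit M → queue [S, E, N, B, O, H, C]
Visit S → queue [E, N, B, O, H, C]
Visit E → queue [N, B, O, H, C]
Visit N → queue [B, O, H, C]
Visit B → queue [O, H, C]
Visit O → queue [H, C]
Visit H → queue [C]
Visit C → queue []

G, F, I, J, P, Q, R, D, K, L, M, S, E, N, B, O, H, C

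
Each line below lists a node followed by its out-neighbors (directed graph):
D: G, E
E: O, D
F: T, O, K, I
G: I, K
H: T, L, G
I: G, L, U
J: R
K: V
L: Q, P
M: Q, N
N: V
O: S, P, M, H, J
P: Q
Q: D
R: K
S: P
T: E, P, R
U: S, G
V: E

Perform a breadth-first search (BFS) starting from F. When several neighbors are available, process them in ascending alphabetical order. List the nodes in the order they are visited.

F, I, K, O, T, G, L, U, V, H, J, M, P, S, E, R, Q, N, D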